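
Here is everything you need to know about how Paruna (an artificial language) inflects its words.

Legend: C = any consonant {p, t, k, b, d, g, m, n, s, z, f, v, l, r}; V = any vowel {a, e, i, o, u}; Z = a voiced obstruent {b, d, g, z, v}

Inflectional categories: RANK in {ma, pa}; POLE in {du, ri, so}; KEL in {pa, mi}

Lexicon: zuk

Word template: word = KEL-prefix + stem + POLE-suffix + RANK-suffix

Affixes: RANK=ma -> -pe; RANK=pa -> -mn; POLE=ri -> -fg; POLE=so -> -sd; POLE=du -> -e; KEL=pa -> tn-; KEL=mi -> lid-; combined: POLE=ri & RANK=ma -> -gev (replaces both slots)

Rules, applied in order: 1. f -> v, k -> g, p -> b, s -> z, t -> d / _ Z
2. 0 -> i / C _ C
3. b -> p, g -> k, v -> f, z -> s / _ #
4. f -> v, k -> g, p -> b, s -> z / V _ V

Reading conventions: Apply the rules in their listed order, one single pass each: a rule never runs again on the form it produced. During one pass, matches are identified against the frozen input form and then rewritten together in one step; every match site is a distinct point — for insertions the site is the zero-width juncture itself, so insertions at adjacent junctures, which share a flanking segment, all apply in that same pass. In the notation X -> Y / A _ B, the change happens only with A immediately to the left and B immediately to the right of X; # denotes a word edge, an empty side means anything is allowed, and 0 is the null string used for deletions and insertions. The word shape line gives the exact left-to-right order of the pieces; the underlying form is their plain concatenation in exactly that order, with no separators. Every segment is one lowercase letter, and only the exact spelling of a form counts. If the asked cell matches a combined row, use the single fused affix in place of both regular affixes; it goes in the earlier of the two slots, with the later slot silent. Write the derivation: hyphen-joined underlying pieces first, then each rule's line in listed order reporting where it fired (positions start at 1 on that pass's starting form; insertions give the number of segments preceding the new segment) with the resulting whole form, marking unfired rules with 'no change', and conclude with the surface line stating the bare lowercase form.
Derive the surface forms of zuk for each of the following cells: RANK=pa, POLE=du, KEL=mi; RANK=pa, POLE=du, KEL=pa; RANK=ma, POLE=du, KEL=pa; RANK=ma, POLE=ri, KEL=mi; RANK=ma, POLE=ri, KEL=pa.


cell RANK=pa, POLE=du, KEL=mi:
underlying: lid-zuk-e-mn
1. f -> v, k -> g, p -> b, s -> z, t -> d / _ Z: no change
2. 0 -> i / C _ C: inserts after position(s) 3, 8: lidizukemin
3. b -> p, g -> k, v -> f, z -> s / _ #: no change
4. f -> v, k -> g, p -> b, s -> z / V _ V: fires at position(s) 7: lidizugemin
surface: lidizugemin

cell RANK=pa, POLE=du, KEL=pa:
underlying: tn-zuk-e-mn
1. f -> v, k -> g, p -> b, s -> z, t -> d / _ Z: no change
2. 0 -> i / C _ C: inserts after position(s) 1, 2, 7: tinizukemin
3. b -> p, g -> k, v -> f, z -> s / _ #: no change
4. f -> v, k -> g, p -> b, s -> z / V _ V: fires at position(s) 7: tinizugemin
surface: tinizugemin

cell RANK=ma, POLE=du, KEL=pa:
underlying: tn-zuk-e-pe
1. f -> v, k -> g, p -> b, s -> z, t -> d / _ Z: no change
2. 0 -> i / C _ C: inserts after position(s) 1, 2: tinizukepe
3. b -> p, g -> k, v -> f, z -> s / _ #: no change
4. f -> v, k -> g, p -> b, s -> z / V _ V: fires at position(s) 7, 9: tinizugebe
surface: tinizugebe

cell RANK=ma, POLE=ri, KEL=mi:
underlying: lid-zuk-gev
1. f -> v, k -> g, p -> b, s -> z, t -> d / _ Z: fires at position(s) 6: lidzuggev
2. 0 -> i / C _ C: inserts after position(s) 3, 6: lidizugigev
3. b -> p, g -> k, v -> f, z -> s / _ #: fires at position(s) 11: lidizugigef
4. f -> v, k -> g, p -> b, s -> z / V _ V: no change
surface: lidizugigef

cell RANK=ma, POLE=ri, KEL=pa:
underlying: tn-zuk-gev
1. f -> v, k -> g, p -> b, s -> z, t -> d / _ Z: fires at position(s) 5: tnzuggev
2. 0 -> i / C _ C: inserts after position(s) 1, 2, 5: tinizugigev
3. b -> p, g -> k, v -> f, z -> s / _ #: fires at position(s) 11: tinizugigef
4. f -> v, k -> g, p -> b, s -> z / V _ V: no change
surface: tinizugigef


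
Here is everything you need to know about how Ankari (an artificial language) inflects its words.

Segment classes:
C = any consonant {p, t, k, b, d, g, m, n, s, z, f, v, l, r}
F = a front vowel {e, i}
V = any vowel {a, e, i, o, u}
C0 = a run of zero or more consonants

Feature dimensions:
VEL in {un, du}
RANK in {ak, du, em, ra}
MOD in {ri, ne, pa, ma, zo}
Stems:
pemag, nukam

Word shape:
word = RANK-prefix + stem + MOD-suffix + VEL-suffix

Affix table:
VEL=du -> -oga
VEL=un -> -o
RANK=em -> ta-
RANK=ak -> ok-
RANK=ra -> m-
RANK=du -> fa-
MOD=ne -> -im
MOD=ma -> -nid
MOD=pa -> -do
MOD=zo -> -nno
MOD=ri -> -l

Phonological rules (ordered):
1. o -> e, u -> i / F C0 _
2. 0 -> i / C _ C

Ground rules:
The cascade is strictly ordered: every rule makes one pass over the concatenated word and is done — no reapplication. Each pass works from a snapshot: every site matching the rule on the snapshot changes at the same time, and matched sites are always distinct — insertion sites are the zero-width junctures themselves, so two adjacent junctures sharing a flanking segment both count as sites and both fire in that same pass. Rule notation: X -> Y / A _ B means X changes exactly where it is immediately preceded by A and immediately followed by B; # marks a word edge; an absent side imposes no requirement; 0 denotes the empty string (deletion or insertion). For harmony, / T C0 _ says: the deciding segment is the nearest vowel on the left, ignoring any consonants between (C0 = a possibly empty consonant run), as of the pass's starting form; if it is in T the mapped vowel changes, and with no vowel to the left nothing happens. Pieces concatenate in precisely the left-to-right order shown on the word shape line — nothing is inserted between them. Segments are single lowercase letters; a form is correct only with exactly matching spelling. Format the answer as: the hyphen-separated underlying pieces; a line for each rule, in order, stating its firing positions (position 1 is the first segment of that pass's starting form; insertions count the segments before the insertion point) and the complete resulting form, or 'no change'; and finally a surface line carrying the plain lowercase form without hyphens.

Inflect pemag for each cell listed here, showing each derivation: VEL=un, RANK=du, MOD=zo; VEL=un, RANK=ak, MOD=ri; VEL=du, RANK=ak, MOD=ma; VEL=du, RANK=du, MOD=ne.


cell VEL=un, RANK=du, MOD=zo:
underlying: fa-pemag-nno-o
1. o -> e, u -> i / F C0 _: no change
2. 0 -> i / C _ C: inserts after position(s) 7, 8: fapemagininoo
surface: fapemagininoo

cell VEL=un, RANK=ak, MOD=ri:
underlying: ok-pemag-l-o
1. o -> e, u -> i / F C0 _: no change
2. 0 -> i / C _ C: inserts after position(s) 2, 7: okipemagilo
surface: okipemagilo

cell VEL=du, RANK=ak, MOD=ma:
underlying: ok-pemag-nid-oga
1. o -> e, u -> i / F C0 _: fires at position(s) 11: okpemagnidega
2. 0 -> i / C _ C: inserts after position(s) 2, 7: okipemaginidega
surface: okipemaginidega

cell VEL=du, RANK=du, MOD=ne:
underlying: fa-pemag-im-oga
1. o -> e, u -> i / F C0 _: fires at position(s) 10: fapemagimega
2. 0 -> i / C _ C: no change
surface: fapemagimega


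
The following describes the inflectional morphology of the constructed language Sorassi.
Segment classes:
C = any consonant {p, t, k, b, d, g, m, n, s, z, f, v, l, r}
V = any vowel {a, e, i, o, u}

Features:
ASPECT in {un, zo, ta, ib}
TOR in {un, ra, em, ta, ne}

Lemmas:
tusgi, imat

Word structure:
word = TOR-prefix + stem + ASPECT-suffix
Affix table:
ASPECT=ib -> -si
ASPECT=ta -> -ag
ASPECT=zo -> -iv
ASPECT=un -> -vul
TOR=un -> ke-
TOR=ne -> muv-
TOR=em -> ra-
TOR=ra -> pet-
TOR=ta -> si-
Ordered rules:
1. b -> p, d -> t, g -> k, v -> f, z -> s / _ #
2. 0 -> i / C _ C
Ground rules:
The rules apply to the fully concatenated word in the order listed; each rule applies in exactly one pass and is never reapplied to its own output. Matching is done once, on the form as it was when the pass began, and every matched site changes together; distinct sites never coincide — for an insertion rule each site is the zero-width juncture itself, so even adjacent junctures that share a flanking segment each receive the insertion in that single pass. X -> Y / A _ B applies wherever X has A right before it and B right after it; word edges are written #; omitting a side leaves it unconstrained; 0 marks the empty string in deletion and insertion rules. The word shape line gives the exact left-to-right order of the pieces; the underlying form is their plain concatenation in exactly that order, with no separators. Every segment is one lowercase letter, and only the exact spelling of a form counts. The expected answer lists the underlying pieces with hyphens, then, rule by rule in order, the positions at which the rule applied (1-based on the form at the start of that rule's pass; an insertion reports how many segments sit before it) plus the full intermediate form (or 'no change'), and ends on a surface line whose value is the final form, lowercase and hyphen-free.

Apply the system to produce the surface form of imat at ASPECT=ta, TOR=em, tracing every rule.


underlying: ra-imat-ag
1. b -> p, d -> t, g -> k, v -> f, z -> s / _ #: fires at position(s) 8: raimatak
2. 0 -> i / C _ C: no change
surface: raimatak


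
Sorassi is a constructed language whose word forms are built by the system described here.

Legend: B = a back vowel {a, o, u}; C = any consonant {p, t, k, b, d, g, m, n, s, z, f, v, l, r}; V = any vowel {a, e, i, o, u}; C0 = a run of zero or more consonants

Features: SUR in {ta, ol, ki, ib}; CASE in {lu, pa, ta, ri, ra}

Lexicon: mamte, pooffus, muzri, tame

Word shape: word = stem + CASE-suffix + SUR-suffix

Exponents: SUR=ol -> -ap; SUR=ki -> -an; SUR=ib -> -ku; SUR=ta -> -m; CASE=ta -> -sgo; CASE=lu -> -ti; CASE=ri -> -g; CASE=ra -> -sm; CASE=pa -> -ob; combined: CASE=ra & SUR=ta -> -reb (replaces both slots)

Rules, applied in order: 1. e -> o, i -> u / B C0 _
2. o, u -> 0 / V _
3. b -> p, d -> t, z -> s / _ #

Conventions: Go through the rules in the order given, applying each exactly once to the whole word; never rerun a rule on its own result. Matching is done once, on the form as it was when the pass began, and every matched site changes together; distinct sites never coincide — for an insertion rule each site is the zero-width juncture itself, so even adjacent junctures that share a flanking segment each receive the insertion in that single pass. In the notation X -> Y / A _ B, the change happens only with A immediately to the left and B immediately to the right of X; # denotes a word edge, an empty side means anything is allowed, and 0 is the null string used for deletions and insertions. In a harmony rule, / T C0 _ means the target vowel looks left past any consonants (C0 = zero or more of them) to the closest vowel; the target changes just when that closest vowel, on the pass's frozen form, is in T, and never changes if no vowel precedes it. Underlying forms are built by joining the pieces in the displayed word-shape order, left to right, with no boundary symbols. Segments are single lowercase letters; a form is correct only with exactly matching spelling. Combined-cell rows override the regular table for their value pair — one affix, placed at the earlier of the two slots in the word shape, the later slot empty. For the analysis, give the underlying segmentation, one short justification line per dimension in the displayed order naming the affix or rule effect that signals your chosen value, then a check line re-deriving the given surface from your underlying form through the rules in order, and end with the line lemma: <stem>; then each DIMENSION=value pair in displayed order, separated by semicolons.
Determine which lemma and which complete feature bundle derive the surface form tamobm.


underlying: tame-ob-m
SUR=ta - signalled by the affix -m
CASE=pa - signalled by the affix -ob
check: tameobm -> tamoobm -> tamobm -> tamobm
lemma: tame; SUR=ta; CASE=pa


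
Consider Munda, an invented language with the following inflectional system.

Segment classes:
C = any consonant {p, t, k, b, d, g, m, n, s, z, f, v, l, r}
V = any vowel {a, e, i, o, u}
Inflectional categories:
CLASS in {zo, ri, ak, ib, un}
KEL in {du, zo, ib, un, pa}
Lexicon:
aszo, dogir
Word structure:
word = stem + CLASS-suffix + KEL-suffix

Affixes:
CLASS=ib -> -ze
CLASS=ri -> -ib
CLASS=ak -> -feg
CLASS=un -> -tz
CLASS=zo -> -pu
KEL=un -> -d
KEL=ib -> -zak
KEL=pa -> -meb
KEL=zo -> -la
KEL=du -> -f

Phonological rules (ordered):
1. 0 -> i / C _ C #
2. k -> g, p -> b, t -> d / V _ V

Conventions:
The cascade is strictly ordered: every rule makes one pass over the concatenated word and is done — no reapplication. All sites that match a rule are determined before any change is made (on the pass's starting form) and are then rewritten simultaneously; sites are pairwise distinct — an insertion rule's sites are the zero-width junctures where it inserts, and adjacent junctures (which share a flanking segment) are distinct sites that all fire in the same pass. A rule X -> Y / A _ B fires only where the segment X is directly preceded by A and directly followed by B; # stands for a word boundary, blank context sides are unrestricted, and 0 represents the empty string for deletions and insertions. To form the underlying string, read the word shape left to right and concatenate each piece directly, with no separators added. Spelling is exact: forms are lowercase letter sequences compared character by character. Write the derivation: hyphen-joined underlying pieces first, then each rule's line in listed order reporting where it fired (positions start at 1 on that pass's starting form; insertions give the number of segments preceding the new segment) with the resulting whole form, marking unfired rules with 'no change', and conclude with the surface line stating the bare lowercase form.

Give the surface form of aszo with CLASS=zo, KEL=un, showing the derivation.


underlying: aszo-pu-d
1. 0 -> i / C _ C #: no change
2. k -> g, p -> b, t -> d / V _ V: fires at position(s) 5: aszobud
surface: aszobud


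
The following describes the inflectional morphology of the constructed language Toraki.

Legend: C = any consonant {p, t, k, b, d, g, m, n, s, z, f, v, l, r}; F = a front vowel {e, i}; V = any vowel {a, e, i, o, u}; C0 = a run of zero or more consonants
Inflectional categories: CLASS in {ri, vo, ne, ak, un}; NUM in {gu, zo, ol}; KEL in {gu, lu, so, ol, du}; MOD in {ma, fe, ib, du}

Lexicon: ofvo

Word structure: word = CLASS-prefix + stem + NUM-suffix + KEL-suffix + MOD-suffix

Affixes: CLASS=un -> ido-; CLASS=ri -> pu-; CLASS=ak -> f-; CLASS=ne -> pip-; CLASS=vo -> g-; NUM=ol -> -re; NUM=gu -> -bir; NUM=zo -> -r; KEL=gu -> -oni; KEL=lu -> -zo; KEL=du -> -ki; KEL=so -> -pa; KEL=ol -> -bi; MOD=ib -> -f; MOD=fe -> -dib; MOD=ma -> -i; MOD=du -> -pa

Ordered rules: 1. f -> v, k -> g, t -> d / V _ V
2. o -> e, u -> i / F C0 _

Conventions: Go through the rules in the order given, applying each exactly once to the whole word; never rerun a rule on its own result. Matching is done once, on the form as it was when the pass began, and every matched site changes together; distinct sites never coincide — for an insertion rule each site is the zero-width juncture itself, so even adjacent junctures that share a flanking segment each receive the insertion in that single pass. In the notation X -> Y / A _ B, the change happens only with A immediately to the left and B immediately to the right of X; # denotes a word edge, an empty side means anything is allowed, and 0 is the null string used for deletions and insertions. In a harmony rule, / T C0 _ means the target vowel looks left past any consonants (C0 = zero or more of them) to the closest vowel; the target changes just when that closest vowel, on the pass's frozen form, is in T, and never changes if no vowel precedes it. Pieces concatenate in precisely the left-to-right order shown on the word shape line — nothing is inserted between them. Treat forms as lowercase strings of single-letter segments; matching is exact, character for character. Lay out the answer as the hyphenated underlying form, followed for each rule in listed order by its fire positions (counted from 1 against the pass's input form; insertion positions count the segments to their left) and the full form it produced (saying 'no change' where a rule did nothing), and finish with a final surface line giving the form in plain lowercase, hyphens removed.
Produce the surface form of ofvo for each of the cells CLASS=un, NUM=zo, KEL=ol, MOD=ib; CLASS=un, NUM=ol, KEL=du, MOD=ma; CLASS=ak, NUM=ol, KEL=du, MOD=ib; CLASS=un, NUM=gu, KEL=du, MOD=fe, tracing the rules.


cell CLASS=un, NUM=zo, KEL=ol, MOD=ib:
underlying: ido-ofvo-r-bi-f
1. f -> v, k -> g, t -> d / V _ V: no change
2. o -> e, u -> i / F C0 _: fires at position(s) 3: ideofvorbif
surface: ideofvorbif

cell CLASS=un, NUM=ol, KEL=du, MOD=ma:
underlying: ido-ofvo-re-ki-i
1. f -> v, k -> g, t -> d / V _ V: fires at position(s) 10: idoofvoregii
2. o -> e, u -> i / F C0 _: fires at position(s) 3: ideofvoregii
surface: ideofvoregii

cell CLASS=ak, NUM=ol, KEL=du, MOD=ib:
underlying: f-ofvo-re-ki-f
1. f -> v, k -> g, t -> d / V _ V: fires at position(s) 8: fofvoregif
2. o -> e, u -> i / F C0 _: no change
surface: fofvoregif

cell CLASS=un, NUM=gu, KEL=du, MOD=fe:
underlying: ido-ofvo-bir-ki-dib
1. f -> v, k -> g, t -> d / V _ V: no change
2. o -> e, u -> i / F C0 _: fires at position(s) 3: ideofvobirkidib
surface: ideofvobirkidib


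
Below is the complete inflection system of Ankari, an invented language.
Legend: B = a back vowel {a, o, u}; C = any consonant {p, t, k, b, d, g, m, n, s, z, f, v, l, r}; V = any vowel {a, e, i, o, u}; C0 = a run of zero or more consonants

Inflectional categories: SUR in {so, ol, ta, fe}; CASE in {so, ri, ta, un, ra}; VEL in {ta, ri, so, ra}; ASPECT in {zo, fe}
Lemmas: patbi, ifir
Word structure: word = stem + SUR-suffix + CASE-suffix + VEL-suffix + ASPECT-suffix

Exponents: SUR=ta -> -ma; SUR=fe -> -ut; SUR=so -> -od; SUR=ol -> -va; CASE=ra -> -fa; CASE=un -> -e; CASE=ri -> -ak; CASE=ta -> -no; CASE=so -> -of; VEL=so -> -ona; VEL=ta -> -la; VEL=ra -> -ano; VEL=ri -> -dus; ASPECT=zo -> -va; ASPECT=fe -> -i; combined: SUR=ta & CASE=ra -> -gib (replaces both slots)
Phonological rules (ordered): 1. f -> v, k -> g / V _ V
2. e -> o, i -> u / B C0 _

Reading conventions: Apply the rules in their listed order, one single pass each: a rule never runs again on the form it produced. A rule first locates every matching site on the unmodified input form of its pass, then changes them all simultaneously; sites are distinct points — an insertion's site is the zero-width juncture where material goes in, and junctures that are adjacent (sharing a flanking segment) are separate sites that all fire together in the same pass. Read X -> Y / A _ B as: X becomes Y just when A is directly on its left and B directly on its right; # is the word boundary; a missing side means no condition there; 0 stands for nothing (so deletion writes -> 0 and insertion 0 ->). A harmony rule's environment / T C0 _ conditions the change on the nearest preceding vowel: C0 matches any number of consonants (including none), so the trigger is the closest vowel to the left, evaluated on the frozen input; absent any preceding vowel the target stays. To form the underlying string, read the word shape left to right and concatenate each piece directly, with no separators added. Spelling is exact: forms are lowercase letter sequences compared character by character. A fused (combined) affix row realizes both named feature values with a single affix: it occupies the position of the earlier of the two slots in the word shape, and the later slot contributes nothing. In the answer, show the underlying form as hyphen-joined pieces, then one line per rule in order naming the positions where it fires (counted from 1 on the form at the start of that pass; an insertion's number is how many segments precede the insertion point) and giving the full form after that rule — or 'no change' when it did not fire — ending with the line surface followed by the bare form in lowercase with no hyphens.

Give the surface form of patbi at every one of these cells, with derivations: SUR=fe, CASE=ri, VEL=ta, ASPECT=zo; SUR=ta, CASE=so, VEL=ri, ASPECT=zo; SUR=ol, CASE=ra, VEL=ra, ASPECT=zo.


cell SUR=fe, CASE=ri, VEL=ta, ASPECT=zo:
underlying: patbi-ut-ak-la-va
1. f -> v, k -> g / V _ V: no change
2. e -> o, i -> u / B C0 _: fires at position(s) 5: patbuutaklava
surface: patbuutaklava

cell SUR=ta, CASE=so, VEL=ri, ASPECT=zo:
underlying: patbi-ma-of-dus-va
1. f -> v, k -> g / V _ V: no change
2. e -> o, i -> u / B C0 _: fires at position(s) 5: patbumaofdusva
surface: patbumaofdusva

cell SUR=ol, CASE=ra, VEL=ra, ASPECT=zo:
underlying: patbi-va-fa-ano-va
1. f -> v, k -> g / V _ V: fires at position(s) 8: patbivavaanova
2. e -> o, i -> u / B C0 _: fires at position(s) 5: patbuvavaanova
surface: patbuvavaanova


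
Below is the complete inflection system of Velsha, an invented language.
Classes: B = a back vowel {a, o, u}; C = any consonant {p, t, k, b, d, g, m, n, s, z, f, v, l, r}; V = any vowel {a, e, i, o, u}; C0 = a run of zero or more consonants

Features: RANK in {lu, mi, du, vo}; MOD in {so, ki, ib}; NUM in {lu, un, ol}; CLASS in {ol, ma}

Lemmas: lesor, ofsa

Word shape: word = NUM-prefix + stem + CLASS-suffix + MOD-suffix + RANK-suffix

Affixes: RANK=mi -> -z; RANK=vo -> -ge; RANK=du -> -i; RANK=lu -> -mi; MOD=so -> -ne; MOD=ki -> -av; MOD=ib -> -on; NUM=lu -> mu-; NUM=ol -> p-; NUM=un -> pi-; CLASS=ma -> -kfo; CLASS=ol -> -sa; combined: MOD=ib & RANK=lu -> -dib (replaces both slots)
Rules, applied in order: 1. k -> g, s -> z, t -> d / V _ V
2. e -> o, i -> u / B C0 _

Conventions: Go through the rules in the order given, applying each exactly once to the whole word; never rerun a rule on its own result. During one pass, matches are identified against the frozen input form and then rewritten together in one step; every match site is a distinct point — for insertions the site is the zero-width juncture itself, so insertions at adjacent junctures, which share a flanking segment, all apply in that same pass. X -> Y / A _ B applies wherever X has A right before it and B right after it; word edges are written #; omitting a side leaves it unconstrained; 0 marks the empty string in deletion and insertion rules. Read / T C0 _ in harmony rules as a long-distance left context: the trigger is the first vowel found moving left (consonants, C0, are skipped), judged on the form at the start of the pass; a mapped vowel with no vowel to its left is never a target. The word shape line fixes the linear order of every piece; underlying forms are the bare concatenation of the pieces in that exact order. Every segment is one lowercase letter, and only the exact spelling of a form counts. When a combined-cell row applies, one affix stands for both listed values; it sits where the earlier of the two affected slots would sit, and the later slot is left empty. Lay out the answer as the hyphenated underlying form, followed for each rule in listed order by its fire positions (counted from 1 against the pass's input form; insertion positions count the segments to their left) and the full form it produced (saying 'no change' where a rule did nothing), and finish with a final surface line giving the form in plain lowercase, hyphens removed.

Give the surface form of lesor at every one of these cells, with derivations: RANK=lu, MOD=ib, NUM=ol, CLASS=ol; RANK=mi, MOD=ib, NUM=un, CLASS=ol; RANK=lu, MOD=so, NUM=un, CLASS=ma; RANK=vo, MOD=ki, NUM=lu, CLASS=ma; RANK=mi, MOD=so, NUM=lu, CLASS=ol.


cell RANK=lu, MOD=ib, NUM=ol, CLASS=ol:
underlying: p-lesor-sa-dib
1. k -> g, s -> z, t -> d / V _ V: fires at position(s) 4: plezorsadib
2. e -> o, i -> u / B C0 _: fires at position(s) 10: plezorsadub
surface: plezorsadub

cell RANK=mi, MOD=ib, NUM=un, CLASS=ol:
underlying: pi-lesor-sa-on-z
1. k -> g, s -> z, t -> d / V _ V: fires at position(s) 5: pilezorsaonz
2. e -> o, i -> u / B C0 _: no change
surface: pilezorsaonz

cell RANK=lu, MOD=so, NUM=un, CLASS=ma:
underlying: pi-lesor-kfo-ne-mi
1. k -> g, s -> z, t -> d / V _ V: fires at position(s) 5: pilezorkfonemi
2. e -> o, i -> u / B C0 _: fires at position(s) 12: pilezorkfonomi
surface: pilezorkfonomi

cell RANK=vo, MOD=ki, NUM=lu, CLASS=ma:
underlying: mu-lesor-kfo-av-ge
1. k -> g, s -> z, t -> d / V _ V: fires at position(s) 5: mulezorkfoavge
2. e -> o, i -> u / B C0 _: fires at position(s) 4, 14: mulozorkfoavgo
surface: mulozorkfoavgo

cell RANK=mi, MOD=so, NUM=lu, CLASS=ol:
underlying: mu-lesor-sa-ne-z
1. k -> g, s -> z, t -> d / V _ V: fires at position(s) 5: mulezorsanez
2. e -> o, i -> u / B C0 _: fires at position(s) 4, 11: mulozorsanoz
surface: mulozorsanoz


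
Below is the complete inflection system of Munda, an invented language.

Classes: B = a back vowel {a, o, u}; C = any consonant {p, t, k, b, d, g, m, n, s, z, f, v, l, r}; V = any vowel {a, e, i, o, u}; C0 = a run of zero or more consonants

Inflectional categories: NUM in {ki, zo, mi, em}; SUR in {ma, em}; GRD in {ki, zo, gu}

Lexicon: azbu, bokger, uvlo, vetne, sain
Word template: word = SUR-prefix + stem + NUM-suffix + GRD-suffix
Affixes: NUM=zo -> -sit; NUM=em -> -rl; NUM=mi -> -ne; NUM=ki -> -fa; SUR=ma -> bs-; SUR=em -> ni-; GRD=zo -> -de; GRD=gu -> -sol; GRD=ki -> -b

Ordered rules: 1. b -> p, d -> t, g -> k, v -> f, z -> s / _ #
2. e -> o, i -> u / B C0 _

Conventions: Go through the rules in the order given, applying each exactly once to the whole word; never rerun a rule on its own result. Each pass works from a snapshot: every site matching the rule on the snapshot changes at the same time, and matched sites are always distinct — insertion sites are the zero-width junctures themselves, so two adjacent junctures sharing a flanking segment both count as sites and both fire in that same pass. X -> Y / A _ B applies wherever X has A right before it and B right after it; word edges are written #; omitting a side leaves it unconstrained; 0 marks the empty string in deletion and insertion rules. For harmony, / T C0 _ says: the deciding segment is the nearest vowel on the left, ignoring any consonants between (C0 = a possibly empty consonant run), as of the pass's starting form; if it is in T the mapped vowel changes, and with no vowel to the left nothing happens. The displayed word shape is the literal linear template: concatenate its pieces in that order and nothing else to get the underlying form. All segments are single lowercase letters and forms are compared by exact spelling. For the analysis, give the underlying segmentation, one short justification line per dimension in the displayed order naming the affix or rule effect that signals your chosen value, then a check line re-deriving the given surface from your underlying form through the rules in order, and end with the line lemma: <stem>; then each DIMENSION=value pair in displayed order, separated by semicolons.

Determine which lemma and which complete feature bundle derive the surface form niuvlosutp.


underlying: ni-uvlo-sit-b
NUM=zo - signalled by the affix -sit
SUR=em - signalled by the affix ni-
GRD=ki - signalled by the affix -b
check: niuvlositb -> niuvlositp -> niuvlosutp
lemma: uvlo; NUM=zo; SUR=em; GRD=ki


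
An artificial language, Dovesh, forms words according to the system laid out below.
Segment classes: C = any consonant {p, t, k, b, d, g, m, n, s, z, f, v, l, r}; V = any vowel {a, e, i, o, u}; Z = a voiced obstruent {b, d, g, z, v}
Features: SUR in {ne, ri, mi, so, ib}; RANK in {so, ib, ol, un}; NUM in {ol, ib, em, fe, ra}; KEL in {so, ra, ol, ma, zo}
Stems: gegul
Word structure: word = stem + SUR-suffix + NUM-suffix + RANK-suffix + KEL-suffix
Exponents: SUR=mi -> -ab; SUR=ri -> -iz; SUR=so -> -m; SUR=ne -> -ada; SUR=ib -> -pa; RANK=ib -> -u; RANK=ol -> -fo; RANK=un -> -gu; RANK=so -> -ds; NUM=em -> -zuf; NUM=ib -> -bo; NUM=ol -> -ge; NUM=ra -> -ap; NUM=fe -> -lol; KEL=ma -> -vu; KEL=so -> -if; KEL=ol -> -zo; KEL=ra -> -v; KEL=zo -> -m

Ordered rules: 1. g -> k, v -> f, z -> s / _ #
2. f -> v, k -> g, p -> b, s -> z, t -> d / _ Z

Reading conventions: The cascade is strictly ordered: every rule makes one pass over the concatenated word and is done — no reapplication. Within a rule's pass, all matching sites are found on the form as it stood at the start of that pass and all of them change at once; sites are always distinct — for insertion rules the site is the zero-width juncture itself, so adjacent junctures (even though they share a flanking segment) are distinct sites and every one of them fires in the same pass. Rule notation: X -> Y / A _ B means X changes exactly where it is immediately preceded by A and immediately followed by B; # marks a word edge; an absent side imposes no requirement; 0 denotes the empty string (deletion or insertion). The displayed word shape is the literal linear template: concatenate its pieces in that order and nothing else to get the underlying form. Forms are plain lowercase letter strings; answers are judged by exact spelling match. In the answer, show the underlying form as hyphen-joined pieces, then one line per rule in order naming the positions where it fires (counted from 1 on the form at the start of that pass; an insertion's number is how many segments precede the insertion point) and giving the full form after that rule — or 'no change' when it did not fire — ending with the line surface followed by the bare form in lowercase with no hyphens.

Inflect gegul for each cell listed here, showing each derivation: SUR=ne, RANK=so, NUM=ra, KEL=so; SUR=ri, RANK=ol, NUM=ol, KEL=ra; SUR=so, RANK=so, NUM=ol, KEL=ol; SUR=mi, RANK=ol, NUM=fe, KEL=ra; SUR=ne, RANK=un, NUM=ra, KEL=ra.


cell SUR=ne, RANK=so, NUM=ra, KEL=so:
underlying: gegul-ada-ap-ds-if
1. g -> k, v -> f, z -> s / _ #: no change
2. f -> v, k -> g, p -> b, s -> z, t -> d / _ Z: fires at position(s) 10: geguladaabdsif
surface: geguladaabdsif

cell SUR=ri, RANK=ol, NUM=ol, KEL=ra:
underlying: gegul-iz-ge-fo-v
1. g -> k, v -> f, z -> s / _ #: fires at position(s) 12: gegulizgefof
2. f -> v, k -> g, p -> b, s -> z, t -> d / _ Z: no change
surface: gegulizgefof

cell SUR=so, RANK=so, NUM=ol, KEL=ol:
underlying: gegul-m-ge-ds-zo
1. g -> k, v -> f, z -> s / _ #: no change
2. f -> v, k -> g, p -> b, s -> z, t -> d / _ Z: fires at position(s) 10: gegulmgedzzo
surface: gegulmgedzzo

cell SUR=mi, RANK=ol, NUM=fe, KEL=ra:
underlying: gegul-ab-lol-fo-v
1. g -> k, v -> f, z -> s / _ #: fires at position(s) 13: gegulablolfof
2. f -> v, k -> g, p -> b, s -> z, t -> d / _ Z: no change
surface: gegulablolfof

cell SUR=ne, RANK=un, NUM=ra, KEL=ra:
underlying: gegul-ada-ap-gu-v
1. g -> k, v -> f, z -> s / _ #: fires at position(s) 13: geguladaapguf
2. f -> v, k -> g, p -> b, s -> z, t -> d / _ Z: fires at position(s) 10: geguladaabguf
surface: geguladaabguf


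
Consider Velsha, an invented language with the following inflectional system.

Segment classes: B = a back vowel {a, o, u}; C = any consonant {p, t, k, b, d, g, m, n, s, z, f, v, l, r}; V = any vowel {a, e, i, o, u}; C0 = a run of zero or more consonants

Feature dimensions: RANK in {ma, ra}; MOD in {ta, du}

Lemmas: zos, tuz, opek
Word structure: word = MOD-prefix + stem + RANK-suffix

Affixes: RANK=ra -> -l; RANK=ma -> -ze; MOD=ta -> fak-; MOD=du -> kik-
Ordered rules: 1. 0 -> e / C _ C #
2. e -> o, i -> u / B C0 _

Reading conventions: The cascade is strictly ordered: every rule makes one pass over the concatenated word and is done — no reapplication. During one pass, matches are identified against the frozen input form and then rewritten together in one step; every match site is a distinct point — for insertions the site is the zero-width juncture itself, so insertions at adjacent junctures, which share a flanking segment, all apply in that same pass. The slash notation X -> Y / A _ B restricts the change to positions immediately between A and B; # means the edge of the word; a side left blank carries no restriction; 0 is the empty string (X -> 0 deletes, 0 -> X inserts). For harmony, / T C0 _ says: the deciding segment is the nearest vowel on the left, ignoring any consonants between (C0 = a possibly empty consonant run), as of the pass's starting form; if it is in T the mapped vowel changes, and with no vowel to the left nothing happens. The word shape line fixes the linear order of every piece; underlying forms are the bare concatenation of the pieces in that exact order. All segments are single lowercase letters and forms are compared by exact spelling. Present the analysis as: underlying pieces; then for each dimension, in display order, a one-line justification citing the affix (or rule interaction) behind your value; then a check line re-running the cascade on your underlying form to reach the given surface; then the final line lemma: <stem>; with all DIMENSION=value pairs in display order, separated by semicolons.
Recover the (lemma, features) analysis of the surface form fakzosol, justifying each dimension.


underlying: fak-zos-l
RANK=ra - signalled by the affix -l
MOD=ta - signalled by the affix fak-
check: fakzosl -> fakzosel -> fakzosol
lemma: zos; RANK=ra; MOD=ta


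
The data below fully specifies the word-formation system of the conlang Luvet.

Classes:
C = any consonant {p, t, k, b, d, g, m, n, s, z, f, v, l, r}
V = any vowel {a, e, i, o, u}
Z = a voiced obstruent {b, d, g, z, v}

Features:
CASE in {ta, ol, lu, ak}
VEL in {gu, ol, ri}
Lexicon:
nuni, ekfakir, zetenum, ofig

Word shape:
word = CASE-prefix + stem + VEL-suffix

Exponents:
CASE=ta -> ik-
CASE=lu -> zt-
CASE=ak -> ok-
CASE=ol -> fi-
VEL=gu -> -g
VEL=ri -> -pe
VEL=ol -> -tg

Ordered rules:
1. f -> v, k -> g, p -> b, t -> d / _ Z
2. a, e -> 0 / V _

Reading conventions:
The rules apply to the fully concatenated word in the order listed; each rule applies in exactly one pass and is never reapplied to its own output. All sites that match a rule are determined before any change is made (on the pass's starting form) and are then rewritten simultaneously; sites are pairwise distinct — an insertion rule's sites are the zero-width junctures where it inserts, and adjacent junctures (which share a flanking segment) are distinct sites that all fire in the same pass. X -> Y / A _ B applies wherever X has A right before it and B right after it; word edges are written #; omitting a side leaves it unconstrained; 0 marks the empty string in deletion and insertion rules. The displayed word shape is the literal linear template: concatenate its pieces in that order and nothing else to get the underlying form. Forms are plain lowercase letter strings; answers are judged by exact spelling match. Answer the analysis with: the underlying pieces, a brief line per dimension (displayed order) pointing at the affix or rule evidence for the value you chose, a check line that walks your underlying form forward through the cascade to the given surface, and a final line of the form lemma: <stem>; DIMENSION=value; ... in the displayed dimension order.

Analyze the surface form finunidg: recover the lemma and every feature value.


underlying: fi-nuni-tg
CASE=ol - signalled by the affix fi-
VEL=ol - signalled by the affix -tg
check: finunitg -> finunidg -> finunidg
lemma: nuni; CASE=ol; VEL=ol


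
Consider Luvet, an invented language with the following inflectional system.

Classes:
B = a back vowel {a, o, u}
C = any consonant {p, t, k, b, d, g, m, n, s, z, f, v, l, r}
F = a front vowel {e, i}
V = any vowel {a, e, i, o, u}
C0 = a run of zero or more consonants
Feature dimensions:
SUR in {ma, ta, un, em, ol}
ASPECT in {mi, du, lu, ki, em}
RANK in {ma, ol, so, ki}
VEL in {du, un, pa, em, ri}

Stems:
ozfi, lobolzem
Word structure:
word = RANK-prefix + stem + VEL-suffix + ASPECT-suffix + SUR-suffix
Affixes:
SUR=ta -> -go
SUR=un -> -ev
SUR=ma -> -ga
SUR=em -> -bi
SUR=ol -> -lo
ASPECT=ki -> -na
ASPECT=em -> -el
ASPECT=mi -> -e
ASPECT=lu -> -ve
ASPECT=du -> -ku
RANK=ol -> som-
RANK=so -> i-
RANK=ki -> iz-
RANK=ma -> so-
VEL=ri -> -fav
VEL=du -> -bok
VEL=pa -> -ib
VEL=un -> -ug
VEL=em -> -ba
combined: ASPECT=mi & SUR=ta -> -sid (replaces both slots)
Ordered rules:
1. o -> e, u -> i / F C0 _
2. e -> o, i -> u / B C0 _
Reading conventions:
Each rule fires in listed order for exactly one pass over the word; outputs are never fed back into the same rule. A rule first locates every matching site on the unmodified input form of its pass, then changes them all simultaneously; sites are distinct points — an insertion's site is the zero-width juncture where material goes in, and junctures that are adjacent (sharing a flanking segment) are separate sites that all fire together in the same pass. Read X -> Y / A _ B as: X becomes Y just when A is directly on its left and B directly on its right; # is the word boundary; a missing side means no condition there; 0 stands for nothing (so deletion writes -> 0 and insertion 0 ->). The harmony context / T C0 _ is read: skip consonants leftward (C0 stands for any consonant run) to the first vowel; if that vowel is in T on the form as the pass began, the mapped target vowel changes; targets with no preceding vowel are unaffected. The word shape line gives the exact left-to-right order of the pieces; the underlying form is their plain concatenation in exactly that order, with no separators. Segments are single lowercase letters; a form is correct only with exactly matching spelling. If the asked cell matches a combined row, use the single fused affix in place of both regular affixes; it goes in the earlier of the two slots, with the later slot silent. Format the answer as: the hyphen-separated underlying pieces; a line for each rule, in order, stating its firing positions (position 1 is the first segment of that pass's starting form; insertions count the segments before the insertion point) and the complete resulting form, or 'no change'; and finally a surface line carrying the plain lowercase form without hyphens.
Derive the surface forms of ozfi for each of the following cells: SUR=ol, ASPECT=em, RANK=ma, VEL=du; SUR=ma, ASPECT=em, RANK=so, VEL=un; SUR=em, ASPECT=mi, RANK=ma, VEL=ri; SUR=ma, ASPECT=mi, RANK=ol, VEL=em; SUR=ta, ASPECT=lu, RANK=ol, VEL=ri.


cell SUR=ol, ASPECT=em, RANK=ma, VEL=du:
underlying: so-ozfi-bok-el-lo
1. o -> e, u -> i / F C0 _: fires at position(s) 8, 13: soozfibekelle
2. e -> o, i -> u / B C0 _: fires at position(s) 6: soozfubekelle
surface: soozfubekelle

cell SUR=ma, ASPECT=em, RANK=so, VEL=un:
underlying: i-ozfi-ug-el-ga
1. o -> e, u -> i / F C0 _: fires at position(s) 2, 6: iezfiigelga
2. e -> o, i -> u / B C0 _: no change
surface: iezfiigelga

cell SUR=em, ASPECT=mi, RANK=ma, VEL=ri:
underlying: so-ozfi-fav-e-bi
1. o -> e, u -> i / F C0 _: no change
2. e -> o, i -> u / B C0 _: fires at position(s) 6, 10: soozfufavobi
surface: soozfufavobi

cell SUR=ma, ASPECT=mi, RANK=ol, VEL=em:
underlying: som-ozfi-ba-e-ga
1. o -> e, u -> i / F C0 _: no change
2. e -> o, i -> u / B C0 _: fires at position(s) 7, 10: somozfubaoga
surface: somozfubaoga

cell SUR=ta, ASPECT=lu, RANK=ol, VEL=ri:
underlying: som-ozfi-fav-ve-go
1. o -> e, u -> i / F C0 _: fires at position(s) 14: somozfifavvege
2. e -> o, i -> u / B C0 _: fires at position(s) 7, 12: somozfufavvoge
surface: somozfufavvoge


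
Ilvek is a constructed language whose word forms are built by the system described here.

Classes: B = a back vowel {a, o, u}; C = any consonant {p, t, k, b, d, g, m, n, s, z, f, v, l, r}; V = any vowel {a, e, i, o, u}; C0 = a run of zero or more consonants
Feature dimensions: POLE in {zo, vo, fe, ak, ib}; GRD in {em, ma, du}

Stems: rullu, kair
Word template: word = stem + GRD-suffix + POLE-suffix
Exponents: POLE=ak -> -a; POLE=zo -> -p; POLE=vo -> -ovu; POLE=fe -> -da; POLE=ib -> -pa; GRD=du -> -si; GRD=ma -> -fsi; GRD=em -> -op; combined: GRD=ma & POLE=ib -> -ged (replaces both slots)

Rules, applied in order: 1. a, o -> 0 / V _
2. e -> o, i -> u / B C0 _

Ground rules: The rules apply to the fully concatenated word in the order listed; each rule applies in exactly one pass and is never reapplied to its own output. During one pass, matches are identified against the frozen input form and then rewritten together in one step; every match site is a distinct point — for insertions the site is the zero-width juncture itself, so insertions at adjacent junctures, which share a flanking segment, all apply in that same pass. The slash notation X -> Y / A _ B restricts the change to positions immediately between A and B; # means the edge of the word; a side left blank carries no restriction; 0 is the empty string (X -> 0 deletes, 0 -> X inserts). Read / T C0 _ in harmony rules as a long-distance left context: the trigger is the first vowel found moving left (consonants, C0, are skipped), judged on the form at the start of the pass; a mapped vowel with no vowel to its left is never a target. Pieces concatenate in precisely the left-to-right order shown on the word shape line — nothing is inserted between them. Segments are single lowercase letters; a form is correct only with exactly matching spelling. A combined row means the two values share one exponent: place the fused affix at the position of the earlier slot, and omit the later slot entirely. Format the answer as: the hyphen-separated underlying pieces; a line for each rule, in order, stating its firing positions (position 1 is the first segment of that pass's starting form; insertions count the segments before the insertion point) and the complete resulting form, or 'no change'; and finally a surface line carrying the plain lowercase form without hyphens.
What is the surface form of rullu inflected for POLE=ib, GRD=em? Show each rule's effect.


underlying: rullu-op-pa
1. a, o -> 0 / V _: fires at position(s) 6: rulluppa
2. e -> o, i -> u / B C0 _: no change
surface: rulluppa
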